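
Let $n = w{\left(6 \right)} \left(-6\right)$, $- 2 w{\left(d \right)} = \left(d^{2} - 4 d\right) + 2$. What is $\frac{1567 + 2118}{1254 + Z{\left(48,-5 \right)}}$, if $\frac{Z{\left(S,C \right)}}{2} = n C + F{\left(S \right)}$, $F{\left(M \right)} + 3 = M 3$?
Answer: $\frac{3685}{1116} \approx 3.302$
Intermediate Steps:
$w{\left(d \right)} = -1 + 2 d - \frac{d^{2}}{2}$ ($w{\left(d \right)} = - \frac{\left(d^{2} - 4 d\right) + 2}{2} = - \frac{2 + d^{2} - 4 d}{2} = -1 + 2 d - \frac{d^{2}}{2}$)
$F{\left(M \right)} = -3 + 3 M$ ($F{\left(M \right)} = -3 + M 3 = -3 + 3 M$)
$n = 42$ ($n = \left(-1 + 2 \cdot 6 - \frac{6^{2}}{2}\right) \left(-6\right) = \left(-1 + 12 - 18\right) \left(-6\right) = \left(-7\right) \left(-6\right) = 42$)
$Z{\left(S,C \right)} = -6 + 6 S + 84 C$ ($Z{\left(S,C \right)} = 2 \left(42 C + \left(-3 + 3 S\right)\right) = 2 \left(-3 + 3 S + 42 C\right) = -6 + 6 S + 84 C$)
$\frac{1567 + 2118}{1254 + Z{\left(48,-5 \right)}} = \frac{1567 + 2118}{1254 + \left(-6 + 6 \cdot 48 + 84 \left(-5\right)\right)} = \frac{3685}{1254 - 138} = \frac{3685}{1116}$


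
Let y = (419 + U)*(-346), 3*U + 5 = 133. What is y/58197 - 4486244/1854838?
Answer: -836057372092/161919010629 ≈ -5.1634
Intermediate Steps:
U = 128/3 (U = -5/3 + (⅓)*133 = -5/3 + 133/3 = 128/3 ≈ 42.667)
y = -479210/3 (y = (419 + 128/3)*(-346) = (1385/3)*(-346) = -479210/3 ≈ -1.5974e+5)
y/58197 - 4486244/1854838 = -479210/3/58197 - 4486244/1854838 = -479210/3*1/58197 - 4486244*1/1854838 = -479210/174591 - 2243122/927419 = -836057372092/161919010629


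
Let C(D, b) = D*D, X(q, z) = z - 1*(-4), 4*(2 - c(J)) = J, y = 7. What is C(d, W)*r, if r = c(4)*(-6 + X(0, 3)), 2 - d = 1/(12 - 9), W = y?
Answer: 25/9 ≈ 2.7778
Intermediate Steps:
c(J) = 2 - J/4
W = 7
X(q, z) = 4 + z (X(q, z) = z + 4 = 4 + z)
d = 5/3 (d = 2 - 1/(12 - 9) = 2 - 1/3 = 2 - 1*⅓ = 2 - ⅓ = 5/3 ≈ 1.6667)
C(D, b) = D²
r = 1 (r = (2 - ¼*4)*(-6 + (4 + 3)) = (2 - 1)*(-6 + 7) = 1*1 = 1)
C(d, W)*r = (5/3)²*1 = (25/9)*1 = 25/9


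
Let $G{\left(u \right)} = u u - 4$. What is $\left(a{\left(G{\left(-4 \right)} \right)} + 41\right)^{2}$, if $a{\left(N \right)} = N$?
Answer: $2809$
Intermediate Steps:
$G{\left(u \right)} = -4 + u^{2}$ ($G{\left(u \right)} = u^{2} - 4 = -4 + u^{2}$)
$\left(a{\left(G{\left(-4 \right)} \right)} + 41\right)^{2} = \left(\left(-4 + \left(-4\right)^{2}\right) + 41\right)^{2} = \left(\left(-4 + 16\right) + 41\right)^{2} = \left(12 + 41\right)^{2} = 53^{2} = 2809$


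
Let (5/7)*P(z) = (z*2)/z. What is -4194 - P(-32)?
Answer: -20984/5 ≈ -4196.8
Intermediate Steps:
P(z) = 14/5 (P(z) = 7*((z*2)/z)/5 = 7*((2*z)/z)/5 = (7/5)*2 = 14/5)
-4194 - P(-32) = -4194 - 1*14/5 = -4194 - 14/5 = -20984/5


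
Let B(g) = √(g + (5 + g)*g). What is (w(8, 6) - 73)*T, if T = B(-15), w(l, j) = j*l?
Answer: -75*√15 ≈ -290.47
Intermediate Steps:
B(g) = √(g + g*(5 + g))
T = 3*√15 (T = √(-15*(6 - 15)) = √(-15*(-9)) = √135 = 3*√15 ≈ 11.619)
(w(8, 6) - 73)*T = (6*8 - 73)*(3*√15) = (48 - 73)*(3*√15) = -75*√15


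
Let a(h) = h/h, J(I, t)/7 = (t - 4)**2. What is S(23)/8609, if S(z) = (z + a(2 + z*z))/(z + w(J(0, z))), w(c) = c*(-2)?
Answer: -8/14437293 ≈ -5.5412e-7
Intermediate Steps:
J(I, t) = 7*(-4 + t)**2 (J(I, t) = 7*(t - 4)**2 = 7*(-4 + t)**2)
a(h) = 1
w(c) = -2*c
S(z) = (1 + z)/(z - 14*(-4 + z)**2) (S(z) = (z + 1)/(z - 14*(-4 + z)**2) = (1 + z)/(z - 14*(-4 + z)**2))
S(23)/8609 = ((1 + 23)/(23 - 14*(-4 + 23)**2))/8609 = (24/(23 - 14*19**2))*(1/8609) = (24/(23 - 14*361))*(1/8609) = (24/(23 - 5054))*(1/8609) = (24/(-5031))*(1/8609) = -1/5031*24*(1/8609) = -8/1677*1/8609 = -8/14437293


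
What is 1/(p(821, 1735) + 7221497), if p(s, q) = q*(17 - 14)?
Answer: 1/7226702 ≈ 1.3838e-7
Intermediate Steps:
p(s, q) = 3*q (p(s, q) = q*3 = 3*q)
1/(p(821, 1735) + 7221497) = 1/(3*1735 + 7221497) = 1/(5205 + 7221497) = 1/7226702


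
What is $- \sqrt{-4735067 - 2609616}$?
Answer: $- i \sqrt{7344683} \approx - 2710.1 i$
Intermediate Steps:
$- \sqrt{-4735067 - 2609616} = - \sqrt{-7344683} = - i \sqrt{7344683}$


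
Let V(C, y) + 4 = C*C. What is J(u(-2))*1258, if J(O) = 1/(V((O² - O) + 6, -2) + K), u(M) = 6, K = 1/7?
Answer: 8806/9045 ≈ 0.97358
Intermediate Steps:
K = ⅐ ≈ 0.14286
V(C, y) = -4 + C² (V(C, y) = -4 + C*C = -4 + C²)
J(O) = 1/(-27/7 + (6 + O² - O)²) (J(O) = 1/((-4 + ((O² - O) + 6)²) + ⅐) = 1/((-4 + (6 + O² - O)²) + ⅐) = 1/(-27/7 + (6 + O² - O)²))
J(u(-2))*1258 = (7/(-27 + 7*(6 + 6² - 1*6)²))*1258 = (7/(-27 + 7*(6 + 36 - 6)²))*1258 = (7/(-27 + 7*36²))*1258 = (7/(-27 + 7*1296))*1258 = (7/(-27 + 9072))*1258 = (7/9045)*1258 = 8806/9045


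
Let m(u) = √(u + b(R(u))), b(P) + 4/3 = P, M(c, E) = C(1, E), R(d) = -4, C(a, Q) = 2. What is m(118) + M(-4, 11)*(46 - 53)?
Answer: -14 + 13*√6/3 ≈ -3.3855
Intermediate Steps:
M(c, E) = 2
b(P) = -4/3 + P
m(u) = √(-16/3 + u) (m(u) = √(u + (-4/3 - 4)) = √(u - 16/3) = √(-16/3 + u))
m(118) + M(-4, 11)*(46 - 53) = √(-48 + 9*118)/3 + 2*(46 - 53) = √(-48 + 1062)/3 + 2*(-7) = √1014/3 - 14 = (13*√6)/3 - 14 = 13*√6/3 - 14 = -14 + 13*√6/3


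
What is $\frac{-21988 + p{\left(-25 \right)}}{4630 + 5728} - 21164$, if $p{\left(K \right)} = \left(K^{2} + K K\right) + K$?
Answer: $- \frac{219237475}{10358} \approx -21166.0$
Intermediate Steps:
$p{\left(K \right)} = K + 2 K^{2}$ ($p{\left(K \right)} = \left(K^{2} + K^{2}\right) + K = 2 K^{2} + K = K + 2 K^{2}$)
$\frac{-21988 + p{\left(-25 \right)}}{4630 + 5728} - 21164 = \frac{-21988 - 25 \left(1 + 2 \left(-25\right)\right)}{4630 + 5728} - 21164 = \frac{-21988 - 25 \left(1 - 50\right)}{10358} - 21164 = \left(-21988 - -1225\right) \frac{1}{10358} - 21164 = \left(-21988 + 1225\right) \frac{1}{10358} - 21164 = \left(-20763\right) \frac{1}{10358} - 21164 = - \frac{20763}{10358} - 21164 = - \frac{219237475}{10358}$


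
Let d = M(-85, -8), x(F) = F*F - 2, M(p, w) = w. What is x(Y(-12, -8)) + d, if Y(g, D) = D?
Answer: 54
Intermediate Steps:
x(F) = -2 + F² (x(F) = F² - 2 = -2 + F²)
d = -8
x(Y(-12, -8)) + d = (-2 + (-8)²) - 8 = (-2 + 64) - 8 = 62 - 8 = 54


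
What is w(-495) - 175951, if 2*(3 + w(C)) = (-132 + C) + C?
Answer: -176515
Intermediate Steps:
w(C) = -69 + C (w(C) = -3 + ((-132 + C) + C)/2 = -3 + (-132 + 2*C)/2 = -3 + (-66 + C) = -69 + C)
w(-495) - 175951 = (-69 - 495) - 175951 = -564 - 175951 = -176515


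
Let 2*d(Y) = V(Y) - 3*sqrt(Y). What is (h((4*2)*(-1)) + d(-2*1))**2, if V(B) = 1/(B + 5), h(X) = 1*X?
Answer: 2047/36 + 47*I*sqrt(2)/2 ≈ 56.861 + 33.234*I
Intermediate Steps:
h(X) = X
V(B) = 1/(5 + B)
d(Y) = 1/(2*(5 + Y)) - 3*sqrt(Y)/2 (d(Y) = (1/(5 + Y) - 3*sqrt(Y))/2 = 1/(2*(5 + Y)) - 3*sqrt(Y)/2)
(h((4*2)*(-1)) + d(-2*1))**2 = ((4*2)*(-1) + (1 - 3*sqrt(-2*1)*(5 - 2*1))/(2*(5 - 2*1)))**2 = (8*(-1) + (1 - 3*sqrt(-2)*(5 - 2))/(2*(5 - 2)))**2 = (-8 + (1/2)*(1 - 3*I*sqrt(2)*3)/3)**2 = (-8 + (1/2)*(1/3)*(1 - 9*I*sqrt(2)))**2 = (-8 + (1/6 - 3*I*sqrt(2)/2))**2 = (-47/6 - 3*I*sqrt(2)/2)**2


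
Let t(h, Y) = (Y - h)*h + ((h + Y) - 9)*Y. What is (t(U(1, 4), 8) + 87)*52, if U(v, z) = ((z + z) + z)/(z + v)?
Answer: 145132/25 ≈ 5805.3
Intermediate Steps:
U(v, z) = 3*z/(v + z) (U(v, z) = (2*z + z)/(v + z) = (3*z)/(v + z) = 3*z/(v + z))
t(h, Y) = Y*(-9 + Y + h) + h*(Y - h) (t(h, Y) = h*(Y - h) + ((Y + h) - 9)*Y = h*(Y - h) + (-9 + Y + h)*Y = h*(Y - h) + Y*(-9 + Y + h) = Y*(-9 + Y + h) + h*(Y - h))
(t(U(1, 4), 8) + 87)*52 = ((8² - (3*4/(1 + 4))² - 9*8 + 2*8*(3*4/(1 + 4))) + 87)*52 = ((64 - (3*4/5)² - 72 + 2*8*(3*4/5)) + 87)*52 = ((64 - (3*4*(⅕))² - 72 + 2*8*(3*4*(⅕))) + 87)*52 = ((64 - (12/5)² - 72 + 2*8*(12/5)) + 87)*52 = ((64 - 1*144/25 - 72 + 192/5) + 87)*52 = ((64 - 144/25 - 72 + 192/5) + 87)*52 = (616/25 + 87)*52 = (2791/25)*52 = 145132/25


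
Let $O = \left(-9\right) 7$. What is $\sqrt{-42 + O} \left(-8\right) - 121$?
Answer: $-121 - 8 i \sqrt{105} \approx -121.0 - 81.976 i$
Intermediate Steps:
$O = -63$
$\sqrt{-42 + O} \left(-8\right) - 121 = \sqrt{-42 - 63} \left(-8\right) - 121 = \sqrt{-105} \left(-8\right) - 121 = i \sqrt{105} \left(-8\right) - 121 = - 8 i \sqrt{105} - 121 = -121 - 8 i \sqrt{105}$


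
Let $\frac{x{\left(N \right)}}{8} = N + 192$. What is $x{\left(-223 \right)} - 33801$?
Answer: $-34049$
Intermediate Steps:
$x{\left(N \right)} = 1536 + 8 N$ ($x{\left(N \right)} = 8 \left(N + 192\right) = 8 \left(192 + N\right) = 1536 + 8 N$)
$x{\left(-223 \right)} - 33801 = \left(1536 + 8 \left(-223\right)\right) - 33801 = \left(1536 - 1784\right) - 33801 = -248 - 33801 = -34049$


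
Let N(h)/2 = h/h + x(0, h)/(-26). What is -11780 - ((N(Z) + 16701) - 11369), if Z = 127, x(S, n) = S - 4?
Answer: -222486/13 ≈ -17114.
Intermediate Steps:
x(S, n) = -4 + S
N(h) = 30/13 (N(h) = 2*(h/h + (-4 + 0)/(-26)) = 2*(1 - 4*(-1/26)) = 2*(1 + 2/13) = 2*(15/13) = 30/13)
-11780 - ((N(Z) + 16701) - 11369) = -11780 - ((30/13 + 16701) - 11369) = -11780 - (217143/13 - 11369) = -11780 - 1*69346/13 = -11780 - 69346/13 = -222486/13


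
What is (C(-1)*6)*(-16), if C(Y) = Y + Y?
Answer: 192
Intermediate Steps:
C(Y) = 2*Y
(C(-1)*6)*(-16) = ((2*(-1))*6)*(-16) = -2*6*(-16) = -12*(-16) = 192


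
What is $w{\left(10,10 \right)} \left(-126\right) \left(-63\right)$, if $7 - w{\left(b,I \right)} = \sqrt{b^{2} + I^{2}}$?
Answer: $55566 - 79380 \sqrt{2} \approx -56694.0$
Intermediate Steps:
$w{\left(b,I \right)} = 7 - \sqrt{I^{2} + b^{2}}$ ($w{\left(b,I \right)} = 7 - \sqrt{b^{2} + I^{2}} = 7 - \sqrt{I^{2} + b^{2}}$)
$w{\left(10,10 \right)} \left(-126\right) \left(-63\right) = \left(7 - \sqrt{10^{2} + 10^{2}}\right) \left(-126\right) \left(-63\right) = \left(7 - \sqrt{100 + 100}\right) \left(-126\right) \left(-63\right) = \left(7 - \sqrt{200}\right) \left(-126\right) \left(-63\right) = \left(7 - 10 \sqrt{2}\right) \left(-126\right) \left(-63\right) = \left(-882 + 1260 \sqrt{2}\right) \left(-63\right) = 55566 - 79380 \sqrt{2}$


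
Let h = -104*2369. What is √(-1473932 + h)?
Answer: 46*I*√813 ≈ 1311.6*I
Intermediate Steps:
h = -246376
√(-1473932 + h) = √(-1473932 - 246376) = √(-1720308) = 46*I*√813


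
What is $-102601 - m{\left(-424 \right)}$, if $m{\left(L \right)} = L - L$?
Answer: $-102601$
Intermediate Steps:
$m{\left(L \right)} = 0$
$-102601 - m{\left(-424 \right)} = -102601 - 0 = -102601 + 0 = -102601$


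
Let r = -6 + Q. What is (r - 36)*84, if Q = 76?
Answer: 2856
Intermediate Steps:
r = 70 (r = -6 + 76 = 70)
(r - 36)*84 = (70 - 36)*84 = 34*84 = 2856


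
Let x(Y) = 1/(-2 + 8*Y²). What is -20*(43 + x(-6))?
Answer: -122990/143 ≈ -860.07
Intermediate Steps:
-20*(43 + x(-6)) = -20*(43 + 1/(2*(-1 + 4*(-6)²))) = -20*(43 + 1/(2*(-1 + 4*36))) = -20*(43 + 1/(2*(-1 + 144))) = -20*(43 + (½)/143) = -20*(43 + (½)*(1/143)) = -20*(43 + 1/286) = -20*12299/286 = -122990/143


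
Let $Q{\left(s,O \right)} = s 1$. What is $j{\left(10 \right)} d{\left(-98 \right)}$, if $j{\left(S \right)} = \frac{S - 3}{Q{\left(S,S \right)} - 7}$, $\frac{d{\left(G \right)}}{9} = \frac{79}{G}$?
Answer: $- \frac{237}{14} \approx -16.929$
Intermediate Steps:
$d{\left(G \right)} = \frac{711}{G}$ ($d{\left(G \right)} = 9 \frac{79}{G} = \frac{711}{G}$)
$Q{\left(s,O \right)} = s$
$j{\left(S \right)} = \frac{-3 + S}{-7 + S}$ ($j{\left(S \right)} = \frac{S - 3}{S - 7} = \frac{-3 + S}{-7 + S}$)
$j{\left(10 \right)} d{\left(-98 \right)} = \frac{-3 + 10}{-7 + 10} \frac{711}{-98} = \frac{1}{3} \cdot 7 \cdot 711 \left(- \frac{1}{98}\right) = \frac{1}{3} \cdot 7 \left(- \frac{711}{98}\right) = \frac{7}{3} \left(- \frac{711}{98}\right) = - \frac{237}{14}$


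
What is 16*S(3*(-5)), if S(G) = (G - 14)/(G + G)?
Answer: 232/15 ≈ 15.467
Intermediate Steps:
S(G) = (-14 + G)/(2*G) (S(G) = (-14 + G)/((2*G)) = (-14 + G)*(1/(2*G)) = (-14 + G)/(2*G))
16*S(3*(-5)) = 16*((-14 + 3*(-5))/(2*((3*(-5))))) = 16*((½)*(-14 - 15)/(-15)) = 16*((½)*(-1/15)*(-29)) = 16*(29/30) = 232/15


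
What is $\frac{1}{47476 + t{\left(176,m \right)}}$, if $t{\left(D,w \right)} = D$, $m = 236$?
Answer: $\frac{1}{47652} \approx 2.0985 \cdot 10^{-5}$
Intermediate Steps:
$\frac{1}{47476 + t{\left(176,m \right)}} = \frac{1}{47476 + 176} = \frac{1}{47652}$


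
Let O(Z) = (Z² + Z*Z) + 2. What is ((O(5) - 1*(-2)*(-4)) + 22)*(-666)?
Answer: -43956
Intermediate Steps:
O(Z) = 2 + 2*Z² (O(Z) = (Z² + Z²) + 2 = 2*Z² + 2 = 2 + 2*Z²)
((O(5) - 1*(-2)*(-4)) + 22)*(-666) = (((2 + 2*5²) - 1*(-2)*(-4)) + 22)*(-666) = (((2 + 2*25) + 2*(-4)) + 22)*(-666) = (((2 + 50) - 8) + 22)*(-666) = ((52 - 8) + 22)*(-666) = (44 + 22)*(-666) = 66*(-666) = -43956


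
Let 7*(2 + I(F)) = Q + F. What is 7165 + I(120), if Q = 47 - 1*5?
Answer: 50303/7 ≈ 7186.1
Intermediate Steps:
Q = 42 (Q = 47 - 5 = 42)
I(F) = 4 + F/7 (I(F) = -2 + (42 + F)/7 = -2 + (6 + F/7) = 4 + F/7)
7165 + I(120) = 7165 + (4 + (⅐)*120) = 7165 + (4 + 120/7) = 7165 + 148/7 = 50303/7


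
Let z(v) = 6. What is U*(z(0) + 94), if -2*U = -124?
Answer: 6200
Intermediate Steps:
U = 62 (U = -1/2*(-124) = 62)
U*(z(0) + 94) = 62*(6 + 94) = 62*100 = 6200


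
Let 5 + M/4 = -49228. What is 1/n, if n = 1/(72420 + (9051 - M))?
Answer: 278403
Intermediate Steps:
M = -196932 (M = -20 + 4*(-49228) = -20 - 196912 = -196932)
n = 1/278403 (n = 1/(72420 + (9051 - 1*(-196932))) = 1/(72420 + (9051 + 196932)) = 1/(72420 + 205983) = 1/278403 ≈ 3.5919e-6)
1/n = 1/(1/278403) = 278403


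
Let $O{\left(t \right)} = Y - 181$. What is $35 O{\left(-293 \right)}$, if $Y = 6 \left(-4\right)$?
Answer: $-7175$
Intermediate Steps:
$Y = -24$
$O{\left(t \right)} = -205$ ($O{\left(t \right)} = -24 - 181 = -205$)
$35 O{\left(-293 \right)} = 35 \left(-205\right) = -7175$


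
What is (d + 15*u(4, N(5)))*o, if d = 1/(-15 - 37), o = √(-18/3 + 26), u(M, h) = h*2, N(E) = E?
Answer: 7799*√5/26 ≈ 670.73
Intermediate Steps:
u(M, h) = 2*h
o = 2*√5 (o = √(-18*⅓ + 26) = √(-6 + 26) = √20 = 2*√5 ≈ 4.4721)
d = -1/52 (d = 1/(-52) = -1/52 ≈ -0.019231)
(d + 15*u(4, N(5)))*o = (-1/52 + 15*(2*5))*(2*√5) = (-1/52 + 15*10)*(2*√5) = (-1/52 + 150)*(2*√5) = 7799*(2*√5)/52 = 7799*√5/26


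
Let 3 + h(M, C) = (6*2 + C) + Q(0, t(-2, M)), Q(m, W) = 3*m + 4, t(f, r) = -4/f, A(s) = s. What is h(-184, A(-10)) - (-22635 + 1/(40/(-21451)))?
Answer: 926971/40 ≈ 23174.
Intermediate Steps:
Q(m, W) = 4 + 3*m
h(M, C) = 13 + C (h(M, C) = -3 + ((6*2 + C) + (4 + 3*0)) = -3 + ((12 + C) + (4 + 0)) = -3 + ((12 + C) + 4) = -3 + (16 + C) = 13 + C)
h(-184, A(-10)) - (-22635 + 1/(40/(-21451))) = (13 - 10) - (-22635 + 1/(40/(-21451))) = 3 - (-22635 + 1/(40*(-1/21451))) = 3 - (-22635 + 1/(-40/21451)) = 3 - (-22635 - 21451/40) = 3 - 1*(-926851/40) = 3 + 926851/40 = 926971/40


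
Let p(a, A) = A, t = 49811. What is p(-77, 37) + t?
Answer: 49848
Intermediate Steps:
p(-77, 37) + t = 37 + 49811 = 49848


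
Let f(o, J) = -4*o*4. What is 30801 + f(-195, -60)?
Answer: 33921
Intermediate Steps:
f(o, J) = -16*o
30801 + f(-195, -60) = 30801 - 16*(-195) = 30801 + 3120 = 33921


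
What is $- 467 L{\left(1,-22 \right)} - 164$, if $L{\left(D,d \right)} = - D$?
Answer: $303$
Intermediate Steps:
$- 467 L{\left(1,-22 \right)} - 164 = - 467 \left(\left(-1\right) 1\right) - 164 = \left(-467\right) \left(-1\right) - 164 = 467 - 164 = 303$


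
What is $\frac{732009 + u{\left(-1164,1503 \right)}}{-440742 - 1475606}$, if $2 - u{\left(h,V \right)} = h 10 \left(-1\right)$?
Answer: $- \frac{720371}{1916348} \approx -0.37591$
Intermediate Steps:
$u{\left(h,V \right)} = 2 + 10 h$ ($u{\left(h,V \right)} = 2 - h 10 \left(-1\right) = 2 - 10 h \left(-1\right) = 2 - - 10 h = 2 + 10 h$)
$\frac{732009 + u{\left(-1164,1503 \right)}}{-440742 - 1475606} = \frac{732009 + \left(2 + 10 \left(-1164\right)\right)}{-440742 - 1475606} = \frac{732009 + \left(2 - 11640\right)}{-1916348} = \left(732009 - 11638\right) \left(- \frac{1}{1916348}\right) = 720371 \left(- \frac{1}{1916348}\right) = - \frac{720371}{1916348}$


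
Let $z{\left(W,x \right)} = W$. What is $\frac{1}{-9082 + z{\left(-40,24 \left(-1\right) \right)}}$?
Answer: $- \frac{1}{9122} \approx -0.00010963$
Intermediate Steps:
$\frac{1}{-9082 + z{\left(-40,24 \left(-1\right) \right)}} = \frac{1}{-9082 - 40} = \frac{1}{-9122} = - \frac{1}{9122}$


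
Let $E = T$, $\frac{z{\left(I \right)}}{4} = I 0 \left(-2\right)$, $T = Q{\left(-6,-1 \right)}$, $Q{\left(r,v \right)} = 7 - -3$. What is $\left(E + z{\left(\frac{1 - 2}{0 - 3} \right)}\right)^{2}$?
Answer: $100$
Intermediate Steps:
$Q{\left(r,v \right)} = 10$ ($Q{\left(r,v \right)} = 7 + 3 = 10$)
$T = 10$
$z{\left(I \right)} = 0$ ($z{\left(I \right)} = 4 I 0 \left(-2\right) = 4 \cdot 0 \left(-2\right) = 4 \cdot 0 = 0$)
$E = 10$
$\left(E + z{\left(\frac{1 - 2}{0 - 3} \right)}\right)^{2} = \left(10 + 0\right)^{2} = 10^{2} = 100$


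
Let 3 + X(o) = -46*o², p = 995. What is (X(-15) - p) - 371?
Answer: -11719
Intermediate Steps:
X(o) = -3 - 46*o²
(X(-15) - p) - 371 = ((-3 - 46*(-15)²) - 1*995) - 371 = ((-3 - 46*225) - 995) - 371 = ((-3 - 10350) - 995) - 371 = (-10353 - 995) - 371 = -11348 - 371 = -11719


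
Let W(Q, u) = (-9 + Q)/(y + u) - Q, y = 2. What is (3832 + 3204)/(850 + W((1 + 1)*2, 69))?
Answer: 499556/60061 ≈ 8.3175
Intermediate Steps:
W(Q, u) = -Q + (-9 + Q)/(2 + u) (W(Q, u) = (-9 + Q)/(2 + u) - Q = -Q + (-9 + Q)/(2 + u))
(3832 + 3204)/(850 + W((1 + 1)*2, 69)) = (3832 + 3204)/(850 + (-9 - (1 + 1)*2 - 1*(1 + 1)*2*69)/(2 + 69)) = 7036/(850 + (-9 - 2*2 - 1*2*2*69)/71) = 7036/(850 + (-9 - 1*4 - 1*4*69)/71) = 7036/(850 + (-9 - 4 - 276)/71) = 7036/(850 + (1/71)*(-289)) = 7036/(850 - 289/71) = 7036/(60061/71) = 7036*(71/60061) = 499556/60061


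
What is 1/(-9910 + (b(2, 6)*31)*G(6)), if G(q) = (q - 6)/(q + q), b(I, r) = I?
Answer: -1/9910 ≈ -0.00010091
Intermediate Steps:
G(q) = (-6 + q)/(2*q) (G(q) = (-6 + q)/((2*q)) = (-6 + q)*(1/(2*q)) = (-6 + q)/(2*q))
1/(-9910 + (b(2, 6)*31)*G(6)) = 1/(-9910 + (2*31)*((1/2)*(-6 + 6)/6)) = 1/(-9910 + 62*((1/2)*(1/6)*0)) = 1/(-9910 + 62*0) = 1/(-9910 + 0) = 1/(-9910) = -1/9910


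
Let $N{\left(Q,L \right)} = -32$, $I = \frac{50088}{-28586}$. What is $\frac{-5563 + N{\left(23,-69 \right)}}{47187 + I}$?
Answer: $- \frac{26656445}{224806249} \approx -0.11858$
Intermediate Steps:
$I = - \frac{25044}{14293}$ ($I = 50088 \left(- \frac{1}{28586}\right) = - \frac{25044}{14293} \approx -1.7522$)
$\frac{-5563 + N{\left(23,-69 \right)}}{47187 + I} = \frac{-5563 - 32}{47187 - \frac{25044}{14293}} = - \frac{5595}{\frac{674418747}{14293}} = \left(-5595\right) \frac{14293}{674418747} = - \frac{26656445}{224806249}$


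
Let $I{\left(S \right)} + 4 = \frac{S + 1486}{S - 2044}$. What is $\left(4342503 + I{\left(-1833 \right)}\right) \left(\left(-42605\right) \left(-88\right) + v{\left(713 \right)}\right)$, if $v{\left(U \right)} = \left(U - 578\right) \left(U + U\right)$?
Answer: $\frac{66362786512497500}{3877} \approx 1.7117 \cdot 10^{13}$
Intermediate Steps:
$I{\left(S \right)} = -4 + \frac{1486 + S}{-2044 + S}$ ($I{\left(S \right)} = -4 + \frac{S + 1486}{S - 2044} = -4 + \frac{1486 + S}{-2044 + S}$)
$v{\left(U \right)} = 2 U \left(-578 + U\right)$ ($v{\left(U \right)} = \left(-578 + U\right) 2 U = 2 U \left(-578 + U\right)$)
$\left(4342503 + I{\left(-1833 \right)}\right) \left(\left(-42605\right) \left(-88\right) + v{\left(713 \right)}\right) = \left(4342503 + \frac{9662 - -5499}{-2044 - 1833}\right) \left(\left(-42605\right) \left(-88\right) + 2 \cdot 713 \left(-578 + 713\right)\right) = \left(4342503 + \frac{9662 + 5499}{-3877}\right) \left(3749240 + 2 \cdot 713 \cdot 135\right) = \left(4342503 - \frac{15161}{3877}\right) \left(3749240 + 192510\right) = \left(4342503 - \frac{15161}{3877}\right) 3941750 = \frac{16835868970}{3877} \cdot 3941750 = \frac{66362786512497500}{3877}$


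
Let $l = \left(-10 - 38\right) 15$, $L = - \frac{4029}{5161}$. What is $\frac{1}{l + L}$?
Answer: $- \frac{5161}{3719949} \approx -0.0013874$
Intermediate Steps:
$L = - \frac{4029}{5161}$ ($L = \left(-4029\right) \frac{1}{5161} = - \frac{4029}{5161} \approx -0.78066$)
$l = -720$ ($l = \left(-48\right) 15 = -720$)
$\frac{1}{l + L} = \frac{1}{-720 - \frac{4029}{5161}} = \frac{1}{- \frac{3719949}{5161}} = - \frac{5161}{3719949}$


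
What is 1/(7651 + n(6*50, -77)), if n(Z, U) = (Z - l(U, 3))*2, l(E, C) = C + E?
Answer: 1/8399 ≈ 0.00011906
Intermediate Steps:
n(Z, U) = -6 - 2*U + 2*Z (n(Z, U) = (Z - (3 + U))*2 = (Z + (-3 - U))*2 = (-3 + Z - U)*2 = -6 - 2*U + 2*Z)
1/(7651 + n(6*50, -77)) = 1/(7651 + (-6 - 2*(-77) + 2*(6*50))) = 1/(7651 + (-6 + 154 + 2*300)) = 1/(7651 + (-6 + 154 + 600)) = 1/(7651 + 748) = 1/8399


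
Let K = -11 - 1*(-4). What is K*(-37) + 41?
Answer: 300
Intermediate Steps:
K = -7 (K = -11 + 4 = -7)
K*(-37) + 41 = -7*(-37) + 41 = 259 + 41 = 300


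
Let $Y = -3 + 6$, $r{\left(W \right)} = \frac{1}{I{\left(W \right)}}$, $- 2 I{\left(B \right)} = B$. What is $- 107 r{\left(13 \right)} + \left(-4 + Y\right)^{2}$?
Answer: $\frac{227}{13} \approx 17.462$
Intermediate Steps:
$I{\left(B \right)} = - \frac{B}{2}$
$r{\left(W \right)} = - \frac{2}{W}$ ($r{\left(W \right)} = \frac{1}{\left(- \frac{1}{2}\right) W} = - \frac{2}{W}$)
$Y = 3$
$- 107 r{\left(13 \right)} + \left(-4 + Y\right)^{2} = - 107 \left(- \frac{2}{13}\right) + \left(-4 + 3\right)^{2} = - 107 \left(\left(-2\right) \frac{1}{13}\right) + \left(-1\right)^{2} = \left(-107\right) \left(- \frac{2}{13}\right) + 1 = \frac{214}{13} + 1 = \frac{227}{13}$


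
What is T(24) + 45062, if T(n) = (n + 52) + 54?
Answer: 45192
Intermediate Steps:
T(n) = 106 + n (T(n) = (52 + n) + 54 = 106 + n)
T(24) + 45062 = (106 + 24) + 45062 = 130 + 45062 = 45192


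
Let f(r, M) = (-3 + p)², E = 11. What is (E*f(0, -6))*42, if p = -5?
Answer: 29568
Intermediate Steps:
f(r, M) = 64 (f(r, M) = (-3 - 5)² = (-8)² = 64)
(E*f(0, -6))*42 = (11*64)*42 = 704*42 = 29568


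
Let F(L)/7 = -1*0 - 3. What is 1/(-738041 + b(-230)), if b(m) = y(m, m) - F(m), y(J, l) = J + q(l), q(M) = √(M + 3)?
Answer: -738250/545013062727 - I*√227/545013062727 ≈ -1.3546e-6 - 2.7644e-11*I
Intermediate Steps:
F(L) = -21 (F(L) = 7*(-1*0 - 3) = 7*(0 - 3) = 7*(-3) = -21)
q(M) = √(3 + M)
y(J, l) = J + √(3 + l)
b(m) = 21 + m + √(3 + m) (b(m) = (m + √(3 + m)) - 1*(-21) = (m + √(3 + m)) + 21 = 21 + m + √(3 + m))
1/(-738041 + b(-230)) = 1/(-738041 + (21 - 230 + √(3 - 230))) = 1/(-738041 + (21 - 230 + √(-227))) = 1/(-738041 + (21 - 230 + I*√227)) = 1/(-738041 + (-209 + I*√227)) = 1/(-738250 + I*√227)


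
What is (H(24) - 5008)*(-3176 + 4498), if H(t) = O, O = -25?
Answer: -6653626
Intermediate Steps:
H(t) = -25
(H(24) - 5008)*(-3176 + 4498) = (-25 - 5008)*(-3176 + 4498) = -5033*1322 = -6653626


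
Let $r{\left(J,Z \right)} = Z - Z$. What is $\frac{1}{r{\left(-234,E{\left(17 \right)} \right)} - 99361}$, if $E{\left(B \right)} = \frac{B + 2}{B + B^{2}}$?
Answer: $- \frac{1}{99361} \approx -1.0064 \cdot 10^{-5}$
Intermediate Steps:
$E{\left(B \right)} = \frac{2 + B}{B + B^{2}}$
$r{\left(J,Z \right)} = 0$
$\frac{1}{r{\left(-234,E{\left(17 \right)} \right)} - 99361} = \frac{1}{0 - 99361} = \frac{1}{-99361} = - \frac{1}{99361}$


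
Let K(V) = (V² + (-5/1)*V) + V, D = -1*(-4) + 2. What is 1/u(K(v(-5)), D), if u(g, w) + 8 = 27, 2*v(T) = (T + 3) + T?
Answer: 1/19 ≈ 0.052632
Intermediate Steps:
v(T) = 3/2 + T (v(T) = ((T + 3) + T)/2 = ((3 + T) + T)/2 = (3 + 2*T)/2 = 3/2 + T)
D = 6 (D = 4 + 2 = 6)
K(V) = V² - 4*V (K(V) = (V² + (-5*1)*V) + V = (V² - 5*V) + V = V² - 4*V)
u(g, w) = 19 (u(g, w) = -8 + 27 = 19)
1/u(K(v(-5)), D) = 1/19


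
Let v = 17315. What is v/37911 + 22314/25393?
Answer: 1285625849/962674023 ≈ 1.3355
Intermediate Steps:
v/37911 + 22314/25393 = 17315/37911 + 22314/25393 = 1285625849/962674023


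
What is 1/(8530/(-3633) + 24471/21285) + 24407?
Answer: 251269356416/10295323 ≈ 24406.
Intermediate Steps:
1/(8530/(-3633) + 24471/21285) + 24407 = 1/(8530*(-1/3633) + 24471*(1/21285)) + 24407 = 1/(-8530/3633 + 2719/2365) + 24407 = 1/(-10295323/8592045) + 24407 = -8592045/10295323 + 24407 = 251269356416/10295323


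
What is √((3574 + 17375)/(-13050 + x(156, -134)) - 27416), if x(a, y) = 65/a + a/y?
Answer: 2*I*√141614159673107/143737 ≈ 165.58*I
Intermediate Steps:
√((3574 + 17375)/(-13050 + x(156, -134)) - 27416) = √((3574 + 17375)/(-13050 + (65/156 + 156/(-134))) - 27416) = √(20949/(-13050 + (65*(1/156) + 156*(-1/134))) - 27416) = √(20949/(-13050 + (5/12 - 78/67)) - 27416) = √(20949/(-13050 - 601/804) - 27416) = √(20949/(-10492801/804) - 27416) = √(20949*(-804/10492801) - 27416) = √(-16842996/10492801 - 27416) = √(-287687475212/10492801) = 2*I*√141614159673107/143737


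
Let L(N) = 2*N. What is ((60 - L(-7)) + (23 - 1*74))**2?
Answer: 529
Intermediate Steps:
((60 - L(-7)) + (23 - 1*74))**2 = ((60 - 2*(-7)) + (23 - 1*74))**2 = ((60 - 1*(-14)) + (23 - 74))**2 = ((60 + 14) - 51)**2 = (74 - 51)**2 = 23**2 = 529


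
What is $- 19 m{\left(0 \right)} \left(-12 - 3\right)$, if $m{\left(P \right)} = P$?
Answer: $0$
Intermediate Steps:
$- 19 m{\left(0 \right)} \left(-12 - 3\right) = \left(-19\right) 0 \left(-12 - 3\right) = 0 \left(-15\right) = 0$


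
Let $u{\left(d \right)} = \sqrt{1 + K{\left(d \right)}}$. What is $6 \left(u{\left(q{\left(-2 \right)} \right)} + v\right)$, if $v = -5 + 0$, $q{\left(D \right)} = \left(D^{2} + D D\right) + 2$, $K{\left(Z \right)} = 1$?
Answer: $-30 + 6 \sqrt{2} \approx -21.515$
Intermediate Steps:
$q{\left(D \right)} = 2 + 2 D^{2}$ ($q{\left(D \right)} = \left(D^{2} + D^{2}\right) + 2 = 2 D^{2} + 2 = 2 + 2 D^{2}$)
$v = -5$
$u{\left(d \right)} = \sqrt{2}$ ($u{\left(d \right)} = \sqrt{1 + 1} = \sqrt{2}$)
$6 \left(u{\left(q{\left(-2 \right)} \right)} + v\right) = 6 \left(\sqrt{2} - 5\right) = 6 \left(-5 + \sqrt{2}\right) = -30 + 6 \sqrt{2}$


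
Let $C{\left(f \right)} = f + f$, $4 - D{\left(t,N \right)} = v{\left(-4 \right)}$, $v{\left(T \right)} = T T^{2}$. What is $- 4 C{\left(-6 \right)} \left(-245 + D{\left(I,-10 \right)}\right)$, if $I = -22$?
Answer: $-8496$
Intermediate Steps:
$v{\left(T \right)} = T^{3}$
$D{\left(t,N \right)} = 68$ ($D{\left(t,N \right)} = 4 - \left(-4\right)^{3} = 4 - -64 = 4 + 64 = 68$)
$C{\left(f \right)} = 2 f$
$- 4 C{\left(-6 \right)} \left(-245 + D{\left(I,-10 \right)}\right) = - 4 \cdot 2 \left(-6\right) \left(-245 + 68\right) = - 4 \left(\left(-12\right) \left(-177\right)\right) = \left(-4\right) 2124 = -8496$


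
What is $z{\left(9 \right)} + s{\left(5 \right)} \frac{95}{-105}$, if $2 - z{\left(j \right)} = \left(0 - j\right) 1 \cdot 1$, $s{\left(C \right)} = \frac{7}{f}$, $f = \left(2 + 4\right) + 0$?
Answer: $\frac{179}{18} \approx 9.9444$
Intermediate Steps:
$f = 6$ ($f = 6 + 0 = 6$)
$s{\left(C \right)} = \frac{7}{6}$
$z{\left(j \right)} = 2 + j$ ($z{\left(j \right)} = 2 - \left(0 - j\right) 1 \cdot 1 = 2 - - j 1 \cdot 1 = 2 - - j 1 = 2 - - j = 2 + j$)
$z{\left(9 \right)} + s{\left(5 \right)} \frac{95}{-105} = \left(2 + 9\right) + \frac{7 \frac{95}{-105}}{6} = 11 + \frac{7 \cdot 95 \left(- \frac{1}{105}\right)}{6} = 11 + \frac{7}{6} \left(- \frac{19}{21}\right) = 11 - \frac{19}{18} = \frac{179}{18}$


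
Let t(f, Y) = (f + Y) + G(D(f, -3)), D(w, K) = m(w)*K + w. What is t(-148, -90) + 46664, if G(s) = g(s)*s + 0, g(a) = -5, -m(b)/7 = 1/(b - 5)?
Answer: 2405501/51 ≈ 47167.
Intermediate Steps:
m(b) = -7/(-5 + b) (m(b) = -7/(b - 5) = -7/(-5 + b))
D(w, K) = w - 7*K/(-5 + w) (D(w, K) = (-7/(-5 + w))*K + w = -7*K/(-5 + w) + w = w - 7*K/(-5 + w))
G(s) = -5*s (G(s) = -5*s + 0 = -5*s)
t(f, Y) = Y + f - 5*(21 + f*(-5 + f))/(-5 + f) (t(f, Y) = (f + Y) - 5*(-7*(-3) + f*(-5 + f))/(-5 + f) = (Y + f) - 5*(21 + f*(-5 + f))/(-5 + f) = Y + f - 5*(21 + f*(-5 + f))/(-5 + f))
t(-148, -90) + 46664 = (-105 + (-5 - 148)*(-90 - 148) - 5*(-148)*(-5 - 148))/(-5 - 148) + 46664 = (-105 - 153*(-238) - 5*(-148)*(-153))/(-153) + 46664 = -(-105 + 36414 - 113220)/153 + 46664 = -1/153*(-76911) + 46664 = 25637/51 + 46664 = 2405501/51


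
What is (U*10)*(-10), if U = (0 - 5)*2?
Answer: 1000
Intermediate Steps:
U = -10 (U = -5*2 = -10)
(U*10)*(-10) = -10*10*(-10) = -100*(-10) = 1000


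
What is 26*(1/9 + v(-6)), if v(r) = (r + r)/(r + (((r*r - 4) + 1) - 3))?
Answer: -91/9 ≈ -10.111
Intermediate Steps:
v(r) = 2*r/(-6 + r + r²) (v(r) = (2*r)/(r + (((r² - 4) + 1) - 3)) = (2*r)/(r + (((-4 + r²) + 1) - 3)) = (2*r)/(r + ((-3 + r²) - 3)) = (2*r)/(r + (-6 + r²)) = (2*r)/(-6 + r + r²) = 2*r/(-6 + r + r²))
26*(1/9 + v(-6)) = 26*(1/9 + 2*(-6)/(-6 - 6 + (-6)²)) = 26*(⅑ + 2*(-6)/(-6 - 6 + 36)) = 26*(⅑ + 2*(-6)/24) = 26*(⅑ + 2*(-6)*(1/24)) = 26*(⅑ - ½) = 26*(-7/18) = -91/9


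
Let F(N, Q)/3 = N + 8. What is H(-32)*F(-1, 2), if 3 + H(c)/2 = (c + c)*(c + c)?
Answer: 171906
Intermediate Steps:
F(N, Q) = 24 + 3*N (F(N, Q) = 3*(N + 8) = 3*(8 + N) = 24 + 3*N)
H(c) = -6 + 8*c**2 (H(c) = -6 + 2*((c + c)*(c + c)) = -6 + 2*((2*c)*(2*c)) = -6 + 2*(4*c**2) = -6 + 8*c**2)
H(-32)*F(-1, 2) = (-6 + 8*(-32)**2)*(24 + 3*(-1)) = (-6 + 8*1024)*(24 - 3) = (-6 + 8192)*21 = 8186*21 = 171906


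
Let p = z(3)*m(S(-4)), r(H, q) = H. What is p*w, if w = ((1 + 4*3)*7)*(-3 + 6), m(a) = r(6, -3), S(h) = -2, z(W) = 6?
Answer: 9828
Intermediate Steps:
m(a) = 6
w = 273 (w = ((1 + 12)*7)*3 = (13*7)*3 = 91*3 = 273)
p = 36 (p = 6*6 = 36)
p*w = 36*273 = 9828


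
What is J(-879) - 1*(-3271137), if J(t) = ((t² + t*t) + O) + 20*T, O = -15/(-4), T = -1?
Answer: 19265611/4 ≈ 4.8164e+6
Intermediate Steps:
O = 15/4 (O = -15*(-¼) = 15/4 ≈ 3.7500)
J(t) = -65/4 + 2*t² (J(t) = ((t² + t*t) + 15/4) + 20*(-1) = ((t² + t²) + 15/4) - 20 = (2*t² + 15/4) - 20 = (15/4 + 2*t²) - 20 = -65/4 + 2*t²)
J(-879) - 1*(-3271137) = (-65/4 + 2*(-879)²) - 1*(-3271137) = (-65/4 + 2*772641) + 3271137 = (-65/4 + 1545282) + 3271137 = 6181063/4 + 3271137 = 19265611/4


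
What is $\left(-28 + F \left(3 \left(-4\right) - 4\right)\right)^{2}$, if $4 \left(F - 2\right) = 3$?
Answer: $5184$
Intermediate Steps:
$F = \frac{11}{4}$ ($F = 2 + \frac{1}{4} \cdot 3 = 2 + \frac{3}{4} = \frac{11}{4} \approx 2.75$)
$\left(-28 + F \left(3 \left(-4\right) - 4\right)\right)^{2} = \left(-28 + \frac{11 \left(3 \left(-4\right) - 4\right)}{4}\right)^{2} = \left(-28 + \frac{11 \left(-12 - 4\right)}{4}\right)^{2} = \left(-28 + \frac{11}{4} \left(-16\right)\right)^{2} = \left(-28 - 44\right)^{2} = \left(-72\right)^{2} = 5184$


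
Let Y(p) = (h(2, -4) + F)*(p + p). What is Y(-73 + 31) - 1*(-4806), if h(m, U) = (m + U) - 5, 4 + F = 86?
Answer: -1494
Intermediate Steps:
F = 82 (F = -4 + 86 = 82)
h(m, U) = -5 + U + m (h(m, U) = (U + m) - 5 = -5 + U + m)
Y(p) = 150*p (Y(p) = ((-5 - 4 + 2) + 82)*(p + p) = (-7 + 82)*(2*p) = 75*(2*p) = 150*p)
Y(-73 + 31) - 1*(-4806) = 150*(-73 + 31) - 1*(-4806) = 150*(-42) + 4806 = -6300 + 4806 = -1494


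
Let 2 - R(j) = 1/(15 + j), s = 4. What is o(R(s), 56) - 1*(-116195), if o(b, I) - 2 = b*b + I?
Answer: 41968702/361 ≈ 1.1626e+5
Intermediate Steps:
R(j) = 2 - 1/(15 + j)
o(b, I) = 2 + I + b² (o(b, I) = 2 + (b*b + I) = 2 + (b² + I) = 2 + (I + b²) = 2 + I + b²)
o(R(s), 56) - 1*(-116195) = (2 + 56 + ((29 + 2*4)/(15 + 4))²) - 1*(-116195) = (2 + 56 + ((29 + 8)/19)²) + 116195 = (2 + 56 + ((1/19)*37)²) + 116195 = (2 + 56 + (37/19)²) + 116195 = (2 + 56 + 1369/361) + 116195 = 22307/361 + 116195 = 41968702/361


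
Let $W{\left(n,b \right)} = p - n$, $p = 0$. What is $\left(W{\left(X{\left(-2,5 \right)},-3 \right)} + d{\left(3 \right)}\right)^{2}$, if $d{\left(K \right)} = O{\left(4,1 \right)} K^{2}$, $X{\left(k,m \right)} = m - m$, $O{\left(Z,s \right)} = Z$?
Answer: $1296$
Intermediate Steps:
$X{\left(k,m \right)} = 0$
$W{\left(n,b \right)} = - n$ ($W{\left(n,b \right)} = 0 - n = - n$)
$d{\left(K \right)} = 4 K^{2}$
$\left(W{\left(X{\left(-2,5 \right)},-3 \right)} + d{\left(3 \right)}\right)^{2} = \left(\left(-1\right) 0 + 4 \cdot 3^{2}\right)^{2} = \left(0 + 4 \cdot 9\right)^{2} = \left(0 + 36\right)^{2} = 36^{2} = 1296$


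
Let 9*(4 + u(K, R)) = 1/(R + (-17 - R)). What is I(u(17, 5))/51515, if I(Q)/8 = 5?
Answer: 8/10303 ≈ 0.00077647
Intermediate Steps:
u(K, R) = -613/153 (u(K, R) = -4 + 1/(9*(R + (-17 - R))) = -4 + (⅑)/(-17) = -4 + (⅑)*(-1/17) = -4 - 1/153 = -613/153)
I(Q) = 40 (I(Q) = 8*5 = 40)
I(u(17, 5))/51515 = 40/51515 = 40*(1/51515) = 8/10303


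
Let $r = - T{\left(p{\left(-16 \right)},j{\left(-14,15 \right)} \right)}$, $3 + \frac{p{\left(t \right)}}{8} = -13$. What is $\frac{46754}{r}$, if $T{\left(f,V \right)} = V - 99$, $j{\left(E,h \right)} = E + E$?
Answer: $\frac{46754}{127} \approx 368.14$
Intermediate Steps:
$p{\left(t \right)} = -128$ ($p{\left(t \right)} = -24 + 8 \left(-13\right) = -24 - 104 = -128$)
$j{\left(E,h \right)} = 2 E$
$T{\left(f,V \right)} = -99 + V$
$r = 127$ ($r = - (-99 + 2 \left(-14\right)) = - (-99 - 28) = \left(-1\right) \left(-127\right) = 127$)
$\frac{46754}{r} = \frac{46754}{127}$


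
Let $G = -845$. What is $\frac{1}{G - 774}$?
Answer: $- \frac{1}{1619} \approx -0.00061767$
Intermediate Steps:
$\frac{1}{G - 774} = \frac{1}{-845 - 774} = \frac{1}{-1619} = - \frac{1}{1619}$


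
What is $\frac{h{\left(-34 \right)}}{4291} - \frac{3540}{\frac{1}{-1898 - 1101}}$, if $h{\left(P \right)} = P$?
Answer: $\frac{45555229826}{4291} \approx 1.0616 \cdot 10^{7}$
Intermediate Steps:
$\frac{h{\left(-34 \right)}}{4291} - \frac{3540}{\frac{1}{-1898 - 1101}} = - \frac{34}{4291} - \frac{3540}{\frac{1}{-1898 - 1101}} = \left(-34\right) \frac{1}{4291} - \frac{3540}{\frac{1}{-2999}} = - \frac{34}{4291} - \frac{3540}{- \frac{1}{2999}} = - \frac{34}{4291} - -10616460 = - \frac{34}{4291} + 10616460 = \frac{45555229826}{4291}$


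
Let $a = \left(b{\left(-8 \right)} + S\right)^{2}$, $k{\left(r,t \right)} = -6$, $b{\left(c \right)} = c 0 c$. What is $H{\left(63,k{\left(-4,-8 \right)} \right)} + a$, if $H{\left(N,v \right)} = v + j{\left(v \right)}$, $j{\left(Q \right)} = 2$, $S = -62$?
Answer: $3840$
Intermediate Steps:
$b{\left(c \right)} = 0$ ($b{\left(c \right)} = 0 c = 0$)
$a = 3844$ ($a = \left(0 - 62\right)^{2} = \left(-62\right)^{2} = 3844$)
$H{\left(N,v \right)} = 2 + v$ ($H{\left(N,v \right)} = v + 2 = 2 + v$)
$H{\left(63,k{\left(-4,-8 \right)} \right)} + a = \left(2 - 6\right) + 3844 = -4 + 3844 = 3840$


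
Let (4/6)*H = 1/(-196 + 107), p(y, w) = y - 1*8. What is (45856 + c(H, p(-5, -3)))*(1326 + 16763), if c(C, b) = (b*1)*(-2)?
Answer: 829959498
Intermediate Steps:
p(y, w) = -8 + y (p(y, w) = y - 8 = -8 + y)
H = -3/178 (H = 3/(2*(-196 + 107)) = (3/2)/(-89) = (3/2)*(-1/89) = -3/178 ≈ -0.016854)
c(C, b) = -2*b (c(C, b) = b*(-2) = -2*b)
(45856 + c(H, p(-5, -3)))*(1326 + 16763) = (45856 - 2*(-8 - 5))*(1326 + 16763) = (45856 - 2*(-13))*18089 = (45856 + 26)*18089 = 45882*18089 = 829959498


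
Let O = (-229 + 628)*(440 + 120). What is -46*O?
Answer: -10278240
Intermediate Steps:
O = 223440 (O = 399*560 = 223440)
-46*O = -46*223440 = -10278240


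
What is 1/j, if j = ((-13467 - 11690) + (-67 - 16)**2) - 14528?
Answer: -1/32796 ≈ -3.0492e-5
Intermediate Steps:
j = -32796 (j = (-25157 + (-83)**2) - 14528 = (-25157 + 6889) - 14528 = -18268 - 14528 = -32796)
1/j = 1/(-32796) = -1/32796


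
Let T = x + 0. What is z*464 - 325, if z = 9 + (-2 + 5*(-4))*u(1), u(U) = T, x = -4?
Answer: 44683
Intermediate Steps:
T = -4 (T = -4 + 0 = -4)
u(U) = -4
z = 97 (z = 9 + (-2 + 5*(-4))*(-4) = 9 + (-2 - 20)*(-4) = 9 - 22*(-4) = 9 + 88 = 97)
z*464 - 325 = 97*464 - 325 = 45008 - 325 = 44683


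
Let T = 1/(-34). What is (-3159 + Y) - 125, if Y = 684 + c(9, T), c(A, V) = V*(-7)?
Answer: -88393/34 ≈ -2599.8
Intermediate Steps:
T = -1/34 ≈ -0.029412
c(A, V) = -7*V
Y = 23263/34 (Y = 684 - 7*(-1/34) = 684 + 7/34 = 23263/34 ≈ 684.21)
(-3159 + Y) - 125 = (-3159 + 23263/34) - 125 = -84143/34 - 125 = -88393/34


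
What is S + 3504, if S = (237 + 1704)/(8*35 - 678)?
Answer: 1392651/398 ≈ 3499.1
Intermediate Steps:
S = -1941/398 (S = 1941/(280 - 678) = 1941/(-398) = 1941*(-1/398) = -1941/398 ≈ -4.8769)
S + 3504 = -1941/398 + 3504 = 1392651/398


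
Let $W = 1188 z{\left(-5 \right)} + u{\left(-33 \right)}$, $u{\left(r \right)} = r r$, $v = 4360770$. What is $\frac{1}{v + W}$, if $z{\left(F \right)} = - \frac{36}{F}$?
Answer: $\frac{5}{21852063} \approx 2.2881 \cdot 10^{-7}$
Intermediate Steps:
$u{\left(r \right)} = r^{2}$
$W = \frac{48213}{5}$ ($W = 1188 \left(- \frac{36}{-5}\right) + \left(-33\right)^{2} = 1188 \left(\left(-36\right) \left(- \frac{1}{5}\right)\right) + 1089 = 1188 \cdot \frac{36}{5} + 1089 = \frac{42768}{5} + 1089 = \frac{48213}{5} \approx 9642.6$)
$\frac{1}{v + W} = \frac{1}{4360770 + \frac{48213}{5}} = \frac{1}{\frac{21852063}{5}} = \frac{5}{21852063}$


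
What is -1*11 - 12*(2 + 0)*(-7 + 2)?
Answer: 109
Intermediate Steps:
-1*11 - 12*(2 + 0)*(-7 + 2) = -11 - 24*(-5) = -11 - 12*(-10) = -11 + 120 = 109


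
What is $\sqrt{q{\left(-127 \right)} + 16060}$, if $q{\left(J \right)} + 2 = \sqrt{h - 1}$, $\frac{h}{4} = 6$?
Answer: $\sqrt{16058 + \sqrt{23}} \approx 126.74$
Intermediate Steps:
$h = 24$ ($h = 4 \cdot 6 = 24$)
$q{\left(J \right)} = -2 + \sqrt{23}$ ($q{\left(J \right)} = -2 + \sqrt{24 - 1} = -2 + \sqrt{23}$)
$\sqrt{q{\left(-127 \right)} + 16060} = \sqrt{\left(-2 + \sqrt{23}\right) + 16060} = \sqrt{16058 + \sqrt{23}}$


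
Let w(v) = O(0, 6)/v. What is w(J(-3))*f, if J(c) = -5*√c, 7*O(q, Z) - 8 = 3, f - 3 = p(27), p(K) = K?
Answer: 22*I*√3/7 ≈ 5.4436*I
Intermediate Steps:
f = 30 (f = 3 + 27 = 30)
O(q, Z) = 11/7 (O(q, Z) = 8/7 + (⅐)*3 = 8/7 + 3/7 = 11/7)
w(v) = 11/(7*v)
w(J(-3))*f = (11/(7*((-5*I*√3))))*30 = (11*(I*√3/15)/7)*30 = (11*I*√3/105)*30 = 22*I*√3/7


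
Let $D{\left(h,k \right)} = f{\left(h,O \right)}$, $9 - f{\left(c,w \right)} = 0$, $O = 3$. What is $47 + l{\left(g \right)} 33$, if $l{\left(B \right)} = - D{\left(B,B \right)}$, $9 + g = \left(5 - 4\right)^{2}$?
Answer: $-250$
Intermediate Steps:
$g = -8$ ($g = -9 + \left(5 - 4\right)^{2} = -9 + 1^{2} = -9 + 1 = -8$)
$f{\left(c,w \right)} = 9$ ($f{\left(c,w \right)} = 9 - 0 = 9 + 0 = 9$)
$D{\left(h,k \right)} = 9$
$l{\left(B \right)} = -9$ ($l{\left(B \right)} = \left(-1\right) 9 = -9$)
$47 + l{\left(g \right)} 33 = 47 - 297 = -250$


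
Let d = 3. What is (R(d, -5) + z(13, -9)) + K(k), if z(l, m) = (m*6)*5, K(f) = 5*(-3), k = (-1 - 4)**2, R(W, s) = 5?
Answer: -280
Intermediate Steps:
k = 25 (k = (-5)**2 = 25)
K(f) = -15
z(l, m) = 30*m (z(l, m) = (6*m)*5 = 30*m)
(R(d, -5) + z(13, -9)) + K(k) = (5 + 30*(-9)) - 15 = (5 - 270) - 15 = -265 - 15 = -280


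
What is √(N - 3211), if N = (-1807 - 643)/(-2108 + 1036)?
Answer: I*√230462714/268 ≈ 56.646*I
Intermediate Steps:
N = 1225/536 (N = -2450/(-1072) = -2450*(-1/1072) = 1225/536 ≈ 2.2854)
√(N - 3211) = √(1225/536 - 3211) = √(-1719871/536) = I*√230462714/268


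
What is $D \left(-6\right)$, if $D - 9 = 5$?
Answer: $-84$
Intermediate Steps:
$D = 14$ ($D = 9 + 5 = 14$)
$D \left(-6\right) = 14 \left(-6\right) = -84$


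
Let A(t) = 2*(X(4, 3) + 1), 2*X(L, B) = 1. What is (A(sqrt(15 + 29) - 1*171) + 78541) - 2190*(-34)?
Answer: 153004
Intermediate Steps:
X(L, B) = 1/2 (X(L, B) = (1/2)*1 = 1/2)
A(t) = 3 (A(t) = 2*(1/2 + 1) = 2*(3/2) = 3)
(A(sqrt(15 + 29) - 1*171) + 78541) - 2190*(-34) = (3 + 78541) - 2190*(-34) = 78544 + 74460 = 153004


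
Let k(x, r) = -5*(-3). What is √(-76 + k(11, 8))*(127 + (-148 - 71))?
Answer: -92*I*√61 ≈ -718.54*I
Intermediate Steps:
k(x, r) = 15
√(-76 + k(11, 8))*(127 + (-148 - 71)) = √(-76 + 15)*(127 + (-148 - 71)) = √(-61)*(127 - 219) = (I*√61)*(-92) = -92*I*√61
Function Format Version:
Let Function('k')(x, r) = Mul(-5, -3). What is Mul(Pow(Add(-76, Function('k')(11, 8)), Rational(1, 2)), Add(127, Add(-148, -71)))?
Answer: Mul(-92, I, Pow(61, Rational(1, 2))) ≈ Mul(-718.54, I)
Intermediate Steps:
Function('k')(x, r) = 15
Mul(Pow(Add(-76, Function('k')(11, 8)), Rational(1, 2)), Add(127, Add(-148, -71))) = Mul(Pow(Add(-76, 15), Rational(1, 2)), Add(127, Add(-148, -71))) = Mul(Pow(-61, Rational(1, 2)), Add(127, -219)) = Mul(Mul(I, Pow(61, Rational(1, 2))), -92) = Mul(-92, I, Pow(61, Rational(1, 2)))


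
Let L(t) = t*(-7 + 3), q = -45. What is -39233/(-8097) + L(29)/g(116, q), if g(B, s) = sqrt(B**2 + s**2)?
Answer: 39233/8097 - 116*sqrt(15481)/15481 ≈ 3.9131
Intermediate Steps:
L(t) = -4*t (L(t) = t*(-4) = -4*t)
-39233/(-8097) + L(29)/g(116, q) = -39233/(-8097) + (-4*29)/(sqrt(116**2 + (-45)**2)) = -39233*(-1/8097) - 116/sqrt(13456 + 2025) = 39233/8097 - 116*sqrt(15481)/15481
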